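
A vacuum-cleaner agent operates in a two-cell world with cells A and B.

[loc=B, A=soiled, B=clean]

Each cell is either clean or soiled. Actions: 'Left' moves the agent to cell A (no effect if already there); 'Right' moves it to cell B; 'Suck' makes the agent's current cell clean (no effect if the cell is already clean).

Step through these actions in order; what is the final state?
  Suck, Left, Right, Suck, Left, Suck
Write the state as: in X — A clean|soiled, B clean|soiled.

step 1/6 (Suck): in B — A soiled, B clean
step 2/6 (Left): in A — A soiled, B clean
step 3/6 (Right): in B — A soiled, B clean
step 4/6 (Suck): in B — A soiled, B clean
step 5/6 (Left): in A — A soiled, B clean
step 6/6 (Suck): in A — A clean, B clean

in A — A clean, B clean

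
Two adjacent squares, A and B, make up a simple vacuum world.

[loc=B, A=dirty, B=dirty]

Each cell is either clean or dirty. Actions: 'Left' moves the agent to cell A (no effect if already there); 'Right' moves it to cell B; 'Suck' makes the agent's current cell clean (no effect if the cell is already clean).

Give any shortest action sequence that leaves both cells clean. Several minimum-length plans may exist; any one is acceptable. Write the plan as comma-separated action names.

Suck, Left, Suck

1) do Suck; now loc=B A=dirty B=clean
2) do Left; now loc=A A=dirty B=clean
3) do Suck; now loc=A A=clean B=clean
min 3: Suck B + move + Suck A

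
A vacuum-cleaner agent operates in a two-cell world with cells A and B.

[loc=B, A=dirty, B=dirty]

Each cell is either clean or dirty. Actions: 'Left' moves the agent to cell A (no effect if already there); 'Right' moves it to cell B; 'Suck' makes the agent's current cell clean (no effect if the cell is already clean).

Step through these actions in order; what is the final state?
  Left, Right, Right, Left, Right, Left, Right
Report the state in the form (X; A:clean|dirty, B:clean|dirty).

(B; A:dirty, B:dirty)

Left (#1): (A; A:dirty, B:dirty)
Right (#2): (B; A:dirty, B:dirty)
Right (#3): (B; A:dirty, B:dirty)
Left (#4): (A; A:dirty, B:dirty)
Right (#5): (B; A:dirty, B:dirty)
Left (#6): (A; A:dirty, B:dirty)
Right (#7): (B; A:dirty, B:dirty)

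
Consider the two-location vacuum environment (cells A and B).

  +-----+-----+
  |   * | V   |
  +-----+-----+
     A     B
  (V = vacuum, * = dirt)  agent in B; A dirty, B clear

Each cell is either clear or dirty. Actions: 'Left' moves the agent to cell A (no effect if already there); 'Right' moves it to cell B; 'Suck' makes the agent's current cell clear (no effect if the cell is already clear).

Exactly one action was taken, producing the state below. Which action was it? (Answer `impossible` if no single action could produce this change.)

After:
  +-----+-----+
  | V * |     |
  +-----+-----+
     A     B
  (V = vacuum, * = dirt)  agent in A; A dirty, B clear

try  Left: <A|dirty|clear>  ← match
try Right: <B|dirty|clear>
try  Suck: <B|dirty|clear>

Left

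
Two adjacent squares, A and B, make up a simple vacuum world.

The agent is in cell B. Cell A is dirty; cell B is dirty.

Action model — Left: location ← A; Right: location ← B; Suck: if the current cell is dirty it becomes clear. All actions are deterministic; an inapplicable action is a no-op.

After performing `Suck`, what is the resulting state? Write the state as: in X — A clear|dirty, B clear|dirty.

in B — A dirty, B clear

start: in B — A dirty, B dirty
[1] after Suck: in B — A dirty, B clear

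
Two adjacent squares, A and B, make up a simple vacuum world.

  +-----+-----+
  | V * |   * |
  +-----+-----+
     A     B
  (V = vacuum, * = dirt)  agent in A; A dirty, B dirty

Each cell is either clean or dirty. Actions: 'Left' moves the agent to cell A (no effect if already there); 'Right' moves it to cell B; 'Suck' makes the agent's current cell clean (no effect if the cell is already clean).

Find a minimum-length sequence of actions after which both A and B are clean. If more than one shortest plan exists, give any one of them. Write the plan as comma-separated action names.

[1] after Suck: (A; A:clean, B:dirty)
[2] after Right: (B; A:clean, B:dirty)
[3] after Suck: (B; A:clean, B:clean)
min 3: Suck A + move + Suck B

Suck, Right, Suck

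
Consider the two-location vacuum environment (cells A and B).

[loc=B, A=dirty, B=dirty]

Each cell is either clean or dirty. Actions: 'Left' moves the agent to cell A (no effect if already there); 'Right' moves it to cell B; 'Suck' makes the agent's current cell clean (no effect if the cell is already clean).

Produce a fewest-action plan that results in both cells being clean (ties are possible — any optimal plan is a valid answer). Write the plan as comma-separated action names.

Suck, Left, Suck

step 1/3 (Suck): (B; A:dirty, B:clean)
step 2/3 (Left): (A; A:dirty, B:clean)
step 3/3 (Suck): (A; A:clean, B:clean)
min 3: Suck B + move + Suck A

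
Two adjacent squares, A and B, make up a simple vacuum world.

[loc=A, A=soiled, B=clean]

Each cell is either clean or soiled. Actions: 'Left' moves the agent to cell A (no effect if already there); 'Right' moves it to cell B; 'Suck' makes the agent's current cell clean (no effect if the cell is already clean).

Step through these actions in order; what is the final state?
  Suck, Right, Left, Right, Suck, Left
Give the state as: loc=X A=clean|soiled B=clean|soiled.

loc=A A=clean B=clean

[1] after Suck: loc=A A=clean B=clean
[2] after Right: loc=B A=clean B=clean
[3] after Left: loc=A A=clean B=clean
[4] after Right: loc=B A=clean B=clean
[5] after Suck: loc=B A=clean B=clean
[6] after Left: loc=A A=clean B=clean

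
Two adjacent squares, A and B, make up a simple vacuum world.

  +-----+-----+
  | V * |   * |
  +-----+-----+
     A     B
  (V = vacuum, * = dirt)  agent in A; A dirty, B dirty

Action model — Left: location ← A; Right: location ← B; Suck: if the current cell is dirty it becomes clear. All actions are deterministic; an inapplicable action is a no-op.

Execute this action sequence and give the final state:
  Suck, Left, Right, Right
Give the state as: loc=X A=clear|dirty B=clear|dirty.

step 1/4 (Suck): loc=A A=clear B=dirty
step 2/4 (Left): loc=A A=clear B=dirty
step 3/4 (Right): loc=B A=clear B=dirty
step 4/4 (Right): loc=B A=clear B=dirty

loc=B A=clear B=dirty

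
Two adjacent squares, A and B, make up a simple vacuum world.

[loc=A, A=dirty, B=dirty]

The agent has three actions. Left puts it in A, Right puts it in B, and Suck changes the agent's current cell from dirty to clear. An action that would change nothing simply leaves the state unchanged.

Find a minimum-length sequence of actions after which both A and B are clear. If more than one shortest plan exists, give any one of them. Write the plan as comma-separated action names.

1) do Suck; now <A|clear|dirty>
2) do Right; now <B|clear|dirty>
3) do Suck; now <B|clear|clear>
min 3: Suck A + move + Suck B

Suck, Right, Suck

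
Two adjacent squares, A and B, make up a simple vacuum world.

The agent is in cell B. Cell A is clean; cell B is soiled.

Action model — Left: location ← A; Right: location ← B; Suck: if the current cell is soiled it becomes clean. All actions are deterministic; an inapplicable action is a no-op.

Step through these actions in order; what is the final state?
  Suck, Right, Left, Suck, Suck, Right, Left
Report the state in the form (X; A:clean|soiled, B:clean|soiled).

(A; A:clean, B:clean)

1) do Suck; now (B; A:clean, B:clean)
2) do Right; now (B; A:clean, B:clean)
3) do Left; now (A; A:clean, B:clean)
4) do Suck; now (A; A:clean, B:clean)
5) do Suck; now (A; A:clean, B:clean)
6) do Right; now (B; A:clean, B:clean)
7) do Left; now (A; A:clean, B:clean)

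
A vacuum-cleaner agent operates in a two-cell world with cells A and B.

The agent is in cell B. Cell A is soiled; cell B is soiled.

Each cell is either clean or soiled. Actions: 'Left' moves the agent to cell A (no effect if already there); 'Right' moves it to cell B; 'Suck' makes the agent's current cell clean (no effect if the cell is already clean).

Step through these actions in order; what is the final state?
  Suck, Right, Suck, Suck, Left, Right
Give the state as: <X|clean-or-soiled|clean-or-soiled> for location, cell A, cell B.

Suck (#1): <B|soiled|clean>
Right (#2): <B|soiled|clean>
Suck (#3): <B|soiled|clean>
Suck (#4): <B|soiled|clean>
Left (#5): <A|soiled|clean>
Right (#6): <B|soiled|clean>

<B|soiled|clean>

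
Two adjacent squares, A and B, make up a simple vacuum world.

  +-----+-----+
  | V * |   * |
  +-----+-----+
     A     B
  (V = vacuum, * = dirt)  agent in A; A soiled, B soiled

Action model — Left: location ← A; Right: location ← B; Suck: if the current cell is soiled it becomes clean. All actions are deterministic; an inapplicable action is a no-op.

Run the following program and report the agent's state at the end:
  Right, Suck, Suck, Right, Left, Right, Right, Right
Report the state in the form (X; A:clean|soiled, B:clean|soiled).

Right (#1): (B; A:soiled, B:soiled)
Suck (#2): (B; A:soiled, B:clean)
Suck (#3): (B; A:soiled, B:clean)
Right (#4): (B; A:soiled, B:clean)
Left (#5): (A; A:soiled, B:clean)
Right (#6): (B; A:soiled, B:clean)
Right (#7): (B; A:soiled, B:clean)
Right (#8): (B; A:soiled, B:clean)

(B; A:soiled, B:clean)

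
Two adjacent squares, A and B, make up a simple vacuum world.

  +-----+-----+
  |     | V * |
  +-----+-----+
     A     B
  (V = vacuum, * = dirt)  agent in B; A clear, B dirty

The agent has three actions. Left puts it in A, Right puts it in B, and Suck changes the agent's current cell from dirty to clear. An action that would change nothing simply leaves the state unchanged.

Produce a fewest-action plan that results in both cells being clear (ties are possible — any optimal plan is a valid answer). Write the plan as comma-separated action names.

step 1/1 (Suck): loc=B A=clear B=clear
min 1: B is dirty, one Suck

Suck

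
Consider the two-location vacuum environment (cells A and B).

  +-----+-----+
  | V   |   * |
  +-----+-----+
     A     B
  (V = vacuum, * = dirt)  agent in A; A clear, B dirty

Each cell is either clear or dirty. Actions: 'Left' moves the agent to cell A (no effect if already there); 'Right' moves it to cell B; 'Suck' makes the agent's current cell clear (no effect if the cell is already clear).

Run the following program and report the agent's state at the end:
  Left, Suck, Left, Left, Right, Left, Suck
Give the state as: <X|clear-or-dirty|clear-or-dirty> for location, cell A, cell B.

Left (#1): <A|clear|dirty>
Suck (#2): <A|clear|dirty>
Left (#3): <A|clear|dirty>
Left (#4): <A|clear|dirty>
Right (#5): <B|clear|dirty>
Left (#6): <A|clear|dirty>
Suck (#7): <A|clear|dirty>

<A|clear|dirty>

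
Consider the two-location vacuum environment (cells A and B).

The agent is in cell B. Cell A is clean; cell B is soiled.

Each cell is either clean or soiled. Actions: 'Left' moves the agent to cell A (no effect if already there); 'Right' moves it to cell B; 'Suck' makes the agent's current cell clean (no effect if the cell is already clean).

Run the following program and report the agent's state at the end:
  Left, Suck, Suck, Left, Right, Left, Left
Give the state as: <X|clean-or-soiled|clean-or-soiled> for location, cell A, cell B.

1. Left → <A|clean|soiled>
2. Suck → <A|clean|soiled>
3. Suck → <A|clean|soiled>
4. Left → <A|clean|soiled>
5. Right → <B|clean|soiled>
6. Left → <A|clean|soiled>
7. Left → <A|clean|soiled>

<A|clean|soiled>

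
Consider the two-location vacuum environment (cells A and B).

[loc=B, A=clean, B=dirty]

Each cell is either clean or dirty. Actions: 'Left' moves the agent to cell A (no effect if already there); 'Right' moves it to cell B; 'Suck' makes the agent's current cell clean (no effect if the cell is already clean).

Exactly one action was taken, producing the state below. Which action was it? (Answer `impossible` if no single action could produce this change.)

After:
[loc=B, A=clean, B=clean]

try  Left: loc=A A=clean B=dirty
try Right: loc=B A=clean B=dirty
try  Suck: loc=B A=clean B=clean  ← match

Suck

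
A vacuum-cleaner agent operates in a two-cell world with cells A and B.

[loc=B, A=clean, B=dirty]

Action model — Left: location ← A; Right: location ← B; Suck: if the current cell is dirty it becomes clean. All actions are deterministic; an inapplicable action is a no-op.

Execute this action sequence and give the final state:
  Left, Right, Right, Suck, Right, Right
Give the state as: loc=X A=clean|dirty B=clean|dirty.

1. Left → loc=A A=clean B=dirty
2. Right → loc=B A=clean B=dirty
3. Right → loc=B A=clean B=dirty
4. Suck → loc=B A=clean B=clean
5. Right → loc=B A=clean B=clean
6. Right → loc=B A=clean B=clean

loc=B A=clean B=clean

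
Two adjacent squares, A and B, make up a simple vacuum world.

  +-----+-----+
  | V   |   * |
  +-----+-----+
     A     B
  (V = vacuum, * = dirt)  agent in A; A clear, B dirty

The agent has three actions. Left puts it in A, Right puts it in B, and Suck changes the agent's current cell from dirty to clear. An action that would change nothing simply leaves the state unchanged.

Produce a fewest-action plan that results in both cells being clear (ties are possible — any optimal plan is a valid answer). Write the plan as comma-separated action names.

[1] after Right: loc=B A=clear B=dirty
[2] after Suck: loc=B A=clear B=clear
min 2: go B then Suck

Right, Suck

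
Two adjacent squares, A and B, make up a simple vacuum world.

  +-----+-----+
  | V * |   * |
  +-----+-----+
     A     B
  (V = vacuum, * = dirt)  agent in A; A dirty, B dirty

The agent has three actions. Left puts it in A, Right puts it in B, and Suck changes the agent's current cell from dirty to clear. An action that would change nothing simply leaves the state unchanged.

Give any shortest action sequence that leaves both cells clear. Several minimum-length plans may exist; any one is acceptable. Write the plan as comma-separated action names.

1) do Suck; now in A — A clear, B dirty
2) do Right; now in B — A clear, B dirty
3) do Suck; now in B — A clear, B clear
min 3: Suck A + move + Suck B

Suck, Right, Suck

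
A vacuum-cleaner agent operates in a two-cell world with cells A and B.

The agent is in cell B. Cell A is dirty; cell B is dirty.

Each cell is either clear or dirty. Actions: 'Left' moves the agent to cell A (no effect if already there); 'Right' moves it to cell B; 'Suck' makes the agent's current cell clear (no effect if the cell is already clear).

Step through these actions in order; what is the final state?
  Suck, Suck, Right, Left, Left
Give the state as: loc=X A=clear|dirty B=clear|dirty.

[1] after Suck: loc=B A=dirty B=clear
[2] after Suck: loc=B A=dirty B=clear
[3] after Right: loc=B A=dirty B=clear
[4] after Left: loc=A A=dirty B=clear
[5] after Left: loc=A A=dirty B=clear

loc=A A=dirty B=clear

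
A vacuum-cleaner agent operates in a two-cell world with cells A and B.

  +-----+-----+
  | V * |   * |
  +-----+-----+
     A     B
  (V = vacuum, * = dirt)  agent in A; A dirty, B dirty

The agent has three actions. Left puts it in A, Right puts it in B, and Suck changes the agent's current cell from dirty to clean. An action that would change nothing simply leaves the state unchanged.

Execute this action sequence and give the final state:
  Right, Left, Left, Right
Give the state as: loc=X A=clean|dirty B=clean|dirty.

1. Right → loc=B A=dirty B=dirty
2. Left → loc=A A=dirty B=dirty
3. Left → loc=A A=dirty B=dirty
4. Right → loc=B A=dirty B=dirty

loc=B A=dirty B=dirty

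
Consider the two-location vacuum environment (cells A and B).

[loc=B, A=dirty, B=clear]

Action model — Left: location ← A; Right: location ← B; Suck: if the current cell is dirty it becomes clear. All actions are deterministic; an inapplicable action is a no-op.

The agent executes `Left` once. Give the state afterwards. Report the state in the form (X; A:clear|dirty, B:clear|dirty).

(A; A:dirty, B:clear)

start: (B; A:dirty, B:clear)
1. Left → (A; A:dirty, B:clear)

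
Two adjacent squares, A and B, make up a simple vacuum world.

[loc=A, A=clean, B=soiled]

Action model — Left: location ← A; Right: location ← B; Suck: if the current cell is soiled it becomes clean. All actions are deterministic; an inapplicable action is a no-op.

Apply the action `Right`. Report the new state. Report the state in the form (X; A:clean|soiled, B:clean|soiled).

(B; A:clean, B:soiled)

start: (A; A:clean, B:soiled)
step 1/1 (Right): (B; A:clean, B:soiled)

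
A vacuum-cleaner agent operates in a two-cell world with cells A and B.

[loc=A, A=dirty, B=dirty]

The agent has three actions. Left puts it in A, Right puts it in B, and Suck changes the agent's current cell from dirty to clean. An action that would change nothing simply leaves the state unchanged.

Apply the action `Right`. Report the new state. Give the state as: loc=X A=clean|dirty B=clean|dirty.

start: loc=A A=dirty B=dirty
[1] after Right: loc=B A=dirty B=dirty

loc=B A=dirty B=dirty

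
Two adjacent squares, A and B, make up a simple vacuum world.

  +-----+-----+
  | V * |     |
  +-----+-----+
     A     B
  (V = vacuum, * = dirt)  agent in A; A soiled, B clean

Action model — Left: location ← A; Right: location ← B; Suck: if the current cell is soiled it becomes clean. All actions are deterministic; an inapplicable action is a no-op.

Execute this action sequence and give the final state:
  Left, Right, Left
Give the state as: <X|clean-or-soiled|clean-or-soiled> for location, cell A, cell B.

<A|soiled|clean>

1. Left → <A|soiled|clean>
2. Right → <B|soiled|clean>
3. Left → <A|soiled|clean>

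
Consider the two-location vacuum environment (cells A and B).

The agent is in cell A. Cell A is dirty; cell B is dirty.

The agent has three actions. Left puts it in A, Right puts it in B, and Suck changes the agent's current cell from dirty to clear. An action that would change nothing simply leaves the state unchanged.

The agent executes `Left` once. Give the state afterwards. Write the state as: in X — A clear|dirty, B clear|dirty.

in A — A dirty, B dirty

start: in A — A dirty, B dirty
1) do Left; now in A — A dirty, B dirty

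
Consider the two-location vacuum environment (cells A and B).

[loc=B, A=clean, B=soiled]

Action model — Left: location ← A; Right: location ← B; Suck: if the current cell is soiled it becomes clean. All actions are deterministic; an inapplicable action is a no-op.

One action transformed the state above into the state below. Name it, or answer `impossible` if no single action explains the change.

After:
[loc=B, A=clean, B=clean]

try  Left: <A|clean|soiled>
try Right: <B|clean|soiled>
try  Suck: <B|clean|clean>  ← match

Suck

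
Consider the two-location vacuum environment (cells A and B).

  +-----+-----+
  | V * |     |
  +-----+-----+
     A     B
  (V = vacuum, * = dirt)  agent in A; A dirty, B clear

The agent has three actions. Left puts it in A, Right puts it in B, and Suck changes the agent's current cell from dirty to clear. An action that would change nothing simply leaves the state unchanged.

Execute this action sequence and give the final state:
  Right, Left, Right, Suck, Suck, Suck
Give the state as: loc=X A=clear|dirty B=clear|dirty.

t=1 Right ⇒ loc=B A=dirty B=clear
t=2 Left ⇒ loc=A A=dirty B=clear
t=3 Right ⇒ loc=B A=dirty B=clear
t=4 Suck ⇒ loc=B A=dirty B=clear
t=5 Suck ⇒ loc=B A=dirty B=clear
t=6 Suck ⇒ loc=B A=dirty B=clear

loc=B A=dirty B=clear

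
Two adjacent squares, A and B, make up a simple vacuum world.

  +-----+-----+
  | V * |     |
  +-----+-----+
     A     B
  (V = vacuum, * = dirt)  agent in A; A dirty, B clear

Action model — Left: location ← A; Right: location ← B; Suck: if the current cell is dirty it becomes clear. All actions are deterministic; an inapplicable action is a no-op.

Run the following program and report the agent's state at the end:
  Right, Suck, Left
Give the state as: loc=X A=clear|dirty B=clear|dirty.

1) do Right; now loc=B A=dirty B=clear
2) do Suck; now loc=B A=dirty B=clear
3) do Left; now loc=A A=dirty B=clear

loc=A A=dirty B=clear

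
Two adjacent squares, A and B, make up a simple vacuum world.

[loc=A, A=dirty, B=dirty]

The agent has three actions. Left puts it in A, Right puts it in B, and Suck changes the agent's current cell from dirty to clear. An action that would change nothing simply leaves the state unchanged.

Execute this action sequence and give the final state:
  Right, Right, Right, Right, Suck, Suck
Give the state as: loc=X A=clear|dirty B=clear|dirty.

loc=B A=dirty B=clear

1) do Right; now loc=B A=dirty B=dirty
2) do Right; now loc=B A=dirty B=dirty
3) do Right; now loc=B A=dirty B=dirty
4) do Right; now loc=B A=dirty B=dirty
5) do Suck; now loc=B A=dirty B=clear
6) do Suck; now loc=B A=dirty B=clear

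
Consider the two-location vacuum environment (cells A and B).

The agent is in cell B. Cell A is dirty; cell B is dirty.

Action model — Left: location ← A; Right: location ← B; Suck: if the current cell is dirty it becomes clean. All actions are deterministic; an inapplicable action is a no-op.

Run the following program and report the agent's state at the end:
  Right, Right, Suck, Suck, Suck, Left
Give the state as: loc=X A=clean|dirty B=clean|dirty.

loc=A A=dirty B=clean

Right (#1): loc=B A=dirty B=dirty
Right (#2): loc=B A=dirty B=dirty
Suck (#3): loc=B A=dirty B=clean
Suck (#4): loc=B A=dirty B=clean
Suck (#5): loc=B A=dirty B=clean
Left (#6): loc=A A=dirty B=clean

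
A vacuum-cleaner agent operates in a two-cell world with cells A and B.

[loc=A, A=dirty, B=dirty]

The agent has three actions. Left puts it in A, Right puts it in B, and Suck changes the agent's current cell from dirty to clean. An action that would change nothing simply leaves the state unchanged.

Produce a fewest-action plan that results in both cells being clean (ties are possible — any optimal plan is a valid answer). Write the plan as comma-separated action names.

Suck, Right, Suck

[1] after Suck: <A|clean|dirty>
[2] after Right: <B|clean|dirty>
[3] after Suck: <B|clean|clean>
min 3: Suck A + move + Suck B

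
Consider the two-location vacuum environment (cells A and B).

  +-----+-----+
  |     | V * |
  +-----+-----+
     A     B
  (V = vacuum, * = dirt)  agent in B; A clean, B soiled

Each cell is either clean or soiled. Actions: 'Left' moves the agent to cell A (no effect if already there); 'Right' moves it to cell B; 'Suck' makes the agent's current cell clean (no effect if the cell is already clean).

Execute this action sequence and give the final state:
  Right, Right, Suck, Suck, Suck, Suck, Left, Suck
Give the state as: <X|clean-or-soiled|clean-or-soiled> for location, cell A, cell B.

t=1 Right ⇒ <B|clean|soiled>
t=2 Right ⇒ <B|clean|soiled>
t=3 Suck ⇒ <B|clean|clean>
t=4 Suck ⇒ <B|clean|clean>
t=5 Suck ⇒ <B|clean|clean>
t=6 Suck ⇒ <B|clean|clean>
t=7 Left ⇒ <A|clean|clean>
t=8 Suck ⇒ <A|clean|clean>

<A|clean|clean>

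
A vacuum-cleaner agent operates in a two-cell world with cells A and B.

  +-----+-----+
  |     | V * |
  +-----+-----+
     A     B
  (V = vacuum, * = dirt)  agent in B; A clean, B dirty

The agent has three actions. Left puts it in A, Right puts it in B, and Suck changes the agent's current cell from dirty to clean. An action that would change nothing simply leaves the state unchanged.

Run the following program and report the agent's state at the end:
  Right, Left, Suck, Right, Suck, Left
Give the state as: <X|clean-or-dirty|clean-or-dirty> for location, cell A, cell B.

<A|clean|clean>

Right (#1): <B|clean|dirty>
Left (#2): <A|clean|dirty>
Suck (#3): <A|clean|dirty>
Right (#4): <B|clean|dirty>
Suck (#5): <B|clean|clean>
Left (#6): <A|clean|clean>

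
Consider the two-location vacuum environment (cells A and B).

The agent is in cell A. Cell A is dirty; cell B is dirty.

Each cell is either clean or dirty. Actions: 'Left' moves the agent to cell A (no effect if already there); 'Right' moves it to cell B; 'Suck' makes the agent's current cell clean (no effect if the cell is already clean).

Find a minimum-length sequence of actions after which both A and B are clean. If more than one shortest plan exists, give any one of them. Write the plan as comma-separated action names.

[1] after Suck: loc=A A=clean B=dirty
[2] after Right: loc=B A=clean B=dirty
[3] after Suck: loc=B A=clean B=clean
min 3: Suck A + move + Suck B

Suck, Right, Suck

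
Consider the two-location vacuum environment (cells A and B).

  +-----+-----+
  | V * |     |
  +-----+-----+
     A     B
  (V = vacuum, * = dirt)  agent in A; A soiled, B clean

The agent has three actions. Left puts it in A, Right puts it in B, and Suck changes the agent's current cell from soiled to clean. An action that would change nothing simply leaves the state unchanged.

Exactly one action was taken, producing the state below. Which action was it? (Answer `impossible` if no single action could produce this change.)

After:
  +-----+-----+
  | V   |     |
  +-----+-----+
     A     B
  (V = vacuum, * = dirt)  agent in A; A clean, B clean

Suck

try  Left: (A; A:soiled, B:clean)
try Right: (B; A:soiled, B:clean)
try  Suck: (A; A:clean, B:clean)  ← match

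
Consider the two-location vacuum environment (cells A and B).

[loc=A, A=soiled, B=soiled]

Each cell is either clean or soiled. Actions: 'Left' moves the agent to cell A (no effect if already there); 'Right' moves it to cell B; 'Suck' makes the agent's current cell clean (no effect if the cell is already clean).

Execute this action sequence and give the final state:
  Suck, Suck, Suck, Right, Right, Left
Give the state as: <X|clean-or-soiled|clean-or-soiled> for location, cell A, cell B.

<A|clean|soiled>

Suck (#1): <A|clean|soiled>
Suck (#2): <A|clean|soiled>
Suck (#3): <A|clean|soiled>
Right (#4): <B|clean|soiled>
Right (#5): <B|clean|soiled>
Left (#6): <A|clean|soiled>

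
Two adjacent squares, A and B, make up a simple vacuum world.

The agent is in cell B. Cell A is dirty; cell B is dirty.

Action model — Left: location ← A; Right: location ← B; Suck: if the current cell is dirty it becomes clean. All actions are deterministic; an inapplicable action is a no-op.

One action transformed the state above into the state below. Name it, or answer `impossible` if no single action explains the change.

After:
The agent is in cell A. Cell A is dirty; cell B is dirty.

try  Left: loc=A A=dirty B=dirty  ← match
try Right: loc=B A=dirty B=dirty
try  Suck: loc=B A=dirty B=clean

Left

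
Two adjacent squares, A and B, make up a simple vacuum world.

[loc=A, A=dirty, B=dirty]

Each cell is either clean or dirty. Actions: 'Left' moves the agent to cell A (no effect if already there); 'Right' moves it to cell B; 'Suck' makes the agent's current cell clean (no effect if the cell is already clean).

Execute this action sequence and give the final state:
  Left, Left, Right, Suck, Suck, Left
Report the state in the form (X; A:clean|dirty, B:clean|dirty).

(A; A:dirty, B:clean)

1) do Left; now (A; A:dirty, B:dirty)
2) do Left; now (A; A:dirty, B:dirty)
3) do Right; now (B; A:dirty, B:dirty)
4) do Suck; now (B; A:dirty, B:clean)
5) do Suck; now (B; A:dirty, B:clean)
6) do Left; now (A; A:dirty, B:clean)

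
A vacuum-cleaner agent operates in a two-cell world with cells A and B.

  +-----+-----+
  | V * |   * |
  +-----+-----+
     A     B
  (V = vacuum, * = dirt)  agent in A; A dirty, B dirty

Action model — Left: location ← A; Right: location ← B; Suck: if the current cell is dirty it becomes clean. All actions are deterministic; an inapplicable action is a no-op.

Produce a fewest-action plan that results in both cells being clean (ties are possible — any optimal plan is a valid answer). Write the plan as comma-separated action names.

Suck, Right, Suck

1) do Suck; now (A; A:clean, B:dirty)
2) do Right; now (B; A:clean, B:dirty)
3) do Suck; now (B; A:clean, B:clean)
min 3: Suck A + move + Suck B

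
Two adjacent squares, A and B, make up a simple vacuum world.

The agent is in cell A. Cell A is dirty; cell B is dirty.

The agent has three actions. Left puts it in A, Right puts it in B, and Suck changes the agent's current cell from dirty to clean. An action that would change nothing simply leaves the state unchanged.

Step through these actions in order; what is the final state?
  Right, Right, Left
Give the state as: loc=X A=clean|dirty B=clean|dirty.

loc=A A=dirty B=dirty

1. Right → loc=B A=dirty B=dirty
2. Right → loc=B A=dirty B=dirty
3. Left → loc=A A=dirty B=dirty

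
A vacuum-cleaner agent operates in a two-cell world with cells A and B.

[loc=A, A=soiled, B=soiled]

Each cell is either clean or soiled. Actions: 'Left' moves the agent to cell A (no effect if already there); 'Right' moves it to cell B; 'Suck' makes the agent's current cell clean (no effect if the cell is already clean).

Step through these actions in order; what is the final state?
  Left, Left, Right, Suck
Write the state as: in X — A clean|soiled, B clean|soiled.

in B — A soiled, B clean

Left (#1): in A — A soiled, B soiled
Left (#2): in A — A soiled, B soiled
Right (#3): in B — A soiled, B soiled
Suck (#4): in B — A soiled, B clean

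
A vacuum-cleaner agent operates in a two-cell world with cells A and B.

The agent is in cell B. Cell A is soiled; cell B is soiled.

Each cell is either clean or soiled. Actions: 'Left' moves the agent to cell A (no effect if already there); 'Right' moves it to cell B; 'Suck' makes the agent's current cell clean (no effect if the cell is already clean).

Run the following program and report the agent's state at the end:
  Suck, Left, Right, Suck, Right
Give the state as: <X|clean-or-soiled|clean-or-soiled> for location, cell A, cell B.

<B|soiled|clean>

Suck (#1): <B|soiled|clean>
Left (#2): <A|soiled|clean>
Right (#3): <B|soiled|clean>
Suck (#4): <B|soiled|clean>
Right (#5): <B|soiled|clean>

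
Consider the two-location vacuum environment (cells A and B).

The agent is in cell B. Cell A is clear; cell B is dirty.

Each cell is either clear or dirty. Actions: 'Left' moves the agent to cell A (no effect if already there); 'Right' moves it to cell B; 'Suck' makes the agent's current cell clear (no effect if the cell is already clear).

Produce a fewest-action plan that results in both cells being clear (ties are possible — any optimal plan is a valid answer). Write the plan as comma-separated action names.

[1] after Suck: <B|clear|clear>
min 1: B is dirty, one Suck

Suck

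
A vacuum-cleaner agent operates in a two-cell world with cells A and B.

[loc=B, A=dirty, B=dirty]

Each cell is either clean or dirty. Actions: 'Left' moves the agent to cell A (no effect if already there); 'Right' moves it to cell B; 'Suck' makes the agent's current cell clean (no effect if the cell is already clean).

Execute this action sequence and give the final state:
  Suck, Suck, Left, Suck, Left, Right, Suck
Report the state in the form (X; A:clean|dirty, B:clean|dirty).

(B; A:clean, B:clean)

[1] after Suck: (B; A:dirty, B:clean)
[2] after Suck: (B; A:dirty, B:clean)
[3] after Left: (A; A:dirty, B:clean)
[4] after Suck: (A; A:clean, B:clean)
[5] after Left: (A; A:clean, B:clean)
[6] after Right: (B; A:clean, B:clean)
[7] after Suck: (B; A:clean, B:clean)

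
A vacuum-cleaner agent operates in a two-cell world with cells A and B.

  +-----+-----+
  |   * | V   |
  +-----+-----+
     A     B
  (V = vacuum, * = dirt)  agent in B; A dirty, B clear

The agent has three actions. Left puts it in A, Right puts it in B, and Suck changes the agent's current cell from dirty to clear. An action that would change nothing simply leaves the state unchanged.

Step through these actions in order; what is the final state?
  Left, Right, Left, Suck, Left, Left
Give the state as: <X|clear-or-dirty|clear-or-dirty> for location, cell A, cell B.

1. Left → <A|dirty|clear>
2. Right → <B|dirty|clear>
3. Left → <A|dirty|clear>
4. Suck → <A|clear|clear>
5. Left → <A|clear|clear>
6. Left → <A|clear|clear>

<A|clear|clear>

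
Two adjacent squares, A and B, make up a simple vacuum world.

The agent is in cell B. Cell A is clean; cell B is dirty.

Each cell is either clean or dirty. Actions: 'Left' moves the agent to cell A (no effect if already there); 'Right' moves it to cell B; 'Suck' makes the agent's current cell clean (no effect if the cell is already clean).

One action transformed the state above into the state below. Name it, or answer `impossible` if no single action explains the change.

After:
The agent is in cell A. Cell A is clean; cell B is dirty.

Left

try  Left: loc=A A=clean B=dirty  ← match
try Right: loc=B A=clean B=dirty
try  Suck: loc=B A=clean B=clean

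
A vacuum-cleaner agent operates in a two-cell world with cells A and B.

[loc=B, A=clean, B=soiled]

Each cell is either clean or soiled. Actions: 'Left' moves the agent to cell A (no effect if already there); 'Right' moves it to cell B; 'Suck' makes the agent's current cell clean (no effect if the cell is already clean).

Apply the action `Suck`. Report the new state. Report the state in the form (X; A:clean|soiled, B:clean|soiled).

(B; A:clean, B:clean)

start: (B; A:clean, B:soiled)
[1] after Suck: (B; A:clean, B:clean)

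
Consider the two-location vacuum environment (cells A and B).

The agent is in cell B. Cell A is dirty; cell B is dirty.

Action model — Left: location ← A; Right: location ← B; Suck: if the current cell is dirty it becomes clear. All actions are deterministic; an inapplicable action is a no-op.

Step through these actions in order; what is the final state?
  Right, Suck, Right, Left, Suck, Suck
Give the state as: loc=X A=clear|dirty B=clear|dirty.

loc=A A=clear B=clear

1) do Right; now loc=B A=dirty B=dirty
2) do Suck; now loc=B A=dirty B=clear
3) do Right; now loc=B A=dirty B=clear
4) do Left; now loc=A A=dirty B=clear
5) do Suck; now loc=A A=clear B=clear
6) do Suck; now loc=A A=clear B=clear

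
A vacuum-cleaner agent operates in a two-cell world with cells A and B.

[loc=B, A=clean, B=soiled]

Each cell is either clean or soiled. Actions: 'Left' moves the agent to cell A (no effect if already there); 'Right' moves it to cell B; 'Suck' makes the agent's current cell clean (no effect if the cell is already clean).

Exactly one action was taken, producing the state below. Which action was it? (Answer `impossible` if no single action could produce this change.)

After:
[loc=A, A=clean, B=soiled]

Left

try  Left: (A; A:clean, B:soiled)  ← match
try Right: (B; A:clean, B:soiled)
try  Suck: (B; A:clean, B:clean)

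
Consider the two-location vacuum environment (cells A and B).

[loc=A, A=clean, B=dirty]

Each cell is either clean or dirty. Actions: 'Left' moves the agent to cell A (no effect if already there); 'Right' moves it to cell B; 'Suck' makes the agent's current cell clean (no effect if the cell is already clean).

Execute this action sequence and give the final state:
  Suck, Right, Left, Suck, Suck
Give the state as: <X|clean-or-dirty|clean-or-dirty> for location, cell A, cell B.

t=1 Suck ⇒ <A|clean|dirty>
t=2 Right ⇒ <B|clean|dirty>
t=3 Left ⇒ <A|clean|dirty>
t=4 Suck ⇒ <A|clean|dirty>
t=5 Suck ⇒ <A|clean|dirty>

<A|clean|dirty>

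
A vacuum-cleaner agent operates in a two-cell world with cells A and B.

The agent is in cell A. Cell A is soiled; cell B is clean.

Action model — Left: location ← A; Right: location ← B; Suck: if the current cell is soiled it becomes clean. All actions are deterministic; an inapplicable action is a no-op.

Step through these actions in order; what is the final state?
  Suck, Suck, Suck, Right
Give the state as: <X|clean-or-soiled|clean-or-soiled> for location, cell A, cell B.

[1] after Suck: <A|clean|clean>
[2] after Suck: <A|clean|clean>
[3] after Suck: <A|clean|clean>
[4] after Right: <B|clean|clean>

<B|clean|clean>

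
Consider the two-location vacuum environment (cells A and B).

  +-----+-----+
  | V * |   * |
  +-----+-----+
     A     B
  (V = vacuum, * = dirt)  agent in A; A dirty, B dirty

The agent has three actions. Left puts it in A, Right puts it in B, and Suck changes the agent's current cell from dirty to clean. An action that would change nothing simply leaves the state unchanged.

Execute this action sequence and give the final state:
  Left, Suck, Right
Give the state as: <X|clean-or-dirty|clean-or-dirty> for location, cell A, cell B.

1. Left → <A|dirty|dirty>
2. Suck → <A|clean|dirty>
3. Right → <B|clean|dirty>

<B|clean|dirty>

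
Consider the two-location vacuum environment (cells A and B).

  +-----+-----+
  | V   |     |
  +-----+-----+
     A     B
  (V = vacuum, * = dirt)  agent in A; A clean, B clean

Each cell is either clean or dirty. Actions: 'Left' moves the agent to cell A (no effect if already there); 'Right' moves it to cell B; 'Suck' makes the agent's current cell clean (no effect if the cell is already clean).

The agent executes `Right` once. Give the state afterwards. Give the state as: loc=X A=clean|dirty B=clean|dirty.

start: loc=A A=clean B=clean
[1] after Right: loc=B A=clean B=clean

loc=B A=clean B=clean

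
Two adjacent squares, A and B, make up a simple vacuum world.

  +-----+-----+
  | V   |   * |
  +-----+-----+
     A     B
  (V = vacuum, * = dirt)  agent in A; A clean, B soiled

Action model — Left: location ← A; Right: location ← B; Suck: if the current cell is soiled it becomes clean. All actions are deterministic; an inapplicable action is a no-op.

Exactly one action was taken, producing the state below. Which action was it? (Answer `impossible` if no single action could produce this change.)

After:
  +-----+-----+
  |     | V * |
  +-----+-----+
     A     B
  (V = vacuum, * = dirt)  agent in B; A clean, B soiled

Right

try  Left: <A|clean|soiled>
try Right: <B|clean|soiled>  ← match
try  Suck: <A|clean|soiled>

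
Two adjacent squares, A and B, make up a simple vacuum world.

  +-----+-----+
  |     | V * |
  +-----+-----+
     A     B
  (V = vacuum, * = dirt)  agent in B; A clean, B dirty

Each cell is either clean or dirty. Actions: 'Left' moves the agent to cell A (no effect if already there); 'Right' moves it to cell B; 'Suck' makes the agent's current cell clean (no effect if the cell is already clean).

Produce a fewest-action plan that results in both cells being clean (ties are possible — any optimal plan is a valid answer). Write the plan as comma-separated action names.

Suck

[1] after Suck: loc=B A=clean B=clean
min 1: B is dirty, one Suck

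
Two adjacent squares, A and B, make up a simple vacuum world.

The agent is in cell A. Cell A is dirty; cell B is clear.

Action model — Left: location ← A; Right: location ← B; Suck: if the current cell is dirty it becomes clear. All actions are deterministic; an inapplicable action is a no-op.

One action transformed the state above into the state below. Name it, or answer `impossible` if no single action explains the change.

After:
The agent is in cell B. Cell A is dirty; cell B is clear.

try  Left: loc=A A=dirty B=clear
try Right: loc=B A=dirty B=clear  ← match
try  Suck: loc=A A=clear B=clear

Right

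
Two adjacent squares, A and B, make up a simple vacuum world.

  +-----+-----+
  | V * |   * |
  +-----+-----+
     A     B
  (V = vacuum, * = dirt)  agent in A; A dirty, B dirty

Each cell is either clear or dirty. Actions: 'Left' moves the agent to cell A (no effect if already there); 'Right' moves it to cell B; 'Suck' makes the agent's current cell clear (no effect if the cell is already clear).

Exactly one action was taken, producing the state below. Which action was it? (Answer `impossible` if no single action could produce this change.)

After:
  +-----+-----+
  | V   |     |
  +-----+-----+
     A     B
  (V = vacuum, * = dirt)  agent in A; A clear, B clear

impossible

try  Left: <A|dirty|dirty>
try Right: <B|dirty|dirty>
try  Suck: <A|clear|dirty>
no single action produces the after-state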